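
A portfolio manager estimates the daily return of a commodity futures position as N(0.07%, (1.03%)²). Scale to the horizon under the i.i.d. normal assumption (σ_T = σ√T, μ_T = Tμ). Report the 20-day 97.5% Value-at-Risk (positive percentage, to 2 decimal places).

7.63%

At 97.5%, z = 1.960.
σ_{20d} = 1.03% × √20 = 4.606%; μ_{20d} = 20 × 0.07% = 1.400%.
VaR = −(1.400%) + 1.960 × 4.606% = 7.628%.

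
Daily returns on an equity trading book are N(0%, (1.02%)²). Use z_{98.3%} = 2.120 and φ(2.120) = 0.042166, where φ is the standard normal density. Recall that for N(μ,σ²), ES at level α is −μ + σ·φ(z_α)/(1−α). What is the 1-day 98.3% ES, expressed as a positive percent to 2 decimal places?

Tail multiplier: φ(z)/(1−α) = 0.042166 / 0.017 = 2.480.
ES = 1.02% × 2.480 = 2.530%.

2.53%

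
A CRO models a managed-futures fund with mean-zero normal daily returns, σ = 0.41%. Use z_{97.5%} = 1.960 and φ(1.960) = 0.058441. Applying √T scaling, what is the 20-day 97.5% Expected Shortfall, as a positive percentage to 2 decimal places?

σ_{20d} = 0.41% × √20 = 1.834%.
ES multiplier = φ(z)/(1−α) = 0.058441/0.025 = 2.338.
ES = 1.834% × 2.338 = 4.288%.

4.29%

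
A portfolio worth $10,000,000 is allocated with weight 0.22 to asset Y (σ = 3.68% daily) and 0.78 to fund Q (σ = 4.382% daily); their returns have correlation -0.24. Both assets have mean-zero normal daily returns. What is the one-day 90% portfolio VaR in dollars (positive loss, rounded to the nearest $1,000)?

σ_p² = 0.22²·3.68² + 0.78²·4.382² + 2·-0.24·0.22·0.78·3.68·4.382 = 11.0097 (%²).
σ_p = √11.0097 = 3.318%.
At 90%, z = 1.282.
VaR = 1.282 × 3.318% = 4.254%; on $10,000,000 that is $425,400.

$425,000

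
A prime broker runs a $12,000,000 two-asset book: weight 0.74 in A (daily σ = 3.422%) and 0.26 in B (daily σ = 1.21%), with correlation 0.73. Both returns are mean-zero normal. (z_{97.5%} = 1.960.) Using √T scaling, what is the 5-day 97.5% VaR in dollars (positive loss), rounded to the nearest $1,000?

σ_p = √(0.74²·3.422² + 0.26²·1.21² + 2·0.73·0.74·0.26·3.422·1.21) = 2.770%.
σ_{5d} = 2.770% × √5 = 6.194%.
VaR = 1.960 × 6.194% = 12.140%; on $12,000,000 that is $1,456,800.

$1,457,000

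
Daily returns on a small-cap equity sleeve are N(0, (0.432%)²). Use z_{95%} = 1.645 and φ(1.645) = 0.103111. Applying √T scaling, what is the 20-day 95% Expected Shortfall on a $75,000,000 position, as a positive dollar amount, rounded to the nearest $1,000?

$2,988,000

σ_{20d} = 0.432% × √20 = 1.932%.
ES multiplier = φ(z)/(1−α) = 0.103111/0.05 = 2.062.
ES = 1.932% × 2.062 = 3.984%; on $75,000,000: $2,988,000.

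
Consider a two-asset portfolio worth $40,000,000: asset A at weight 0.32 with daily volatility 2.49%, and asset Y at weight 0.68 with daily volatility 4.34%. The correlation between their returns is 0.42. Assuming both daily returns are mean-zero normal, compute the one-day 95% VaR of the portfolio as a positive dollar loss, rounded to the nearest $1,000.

σ_p² = 0.32²·2.49² + 0.68²·4.34² + 2·0.42·0.32·0.68·2.49·4.34 = 11.3197 (%²).
σ_p = √11.3197 = 3.364%.
At 95%, z = 1.645.
VaR = 1.645 × 3.364% = 5.534%; on $40,000,000 that is $2,213,600.

$2,214,000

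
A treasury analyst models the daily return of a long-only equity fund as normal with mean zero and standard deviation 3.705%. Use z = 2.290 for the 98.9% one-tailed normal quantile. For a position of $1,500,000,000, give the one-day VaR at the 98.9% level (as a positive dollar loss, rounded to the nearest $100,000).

VaR = z·σ = 2.290 × 3.705% = 8.484%.
On $1,500,000,000: 0.08484 × $1,500,000,000 = $127,260,000.

$127,300,000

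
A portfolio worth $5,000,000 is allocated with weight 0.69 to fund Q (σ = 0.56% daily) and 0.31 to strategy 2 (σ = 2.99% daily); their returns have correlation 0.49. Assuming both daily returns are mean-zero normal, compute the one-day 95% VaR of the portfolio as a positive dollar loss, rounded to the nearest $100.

$95,900

σ_p² = 0.69²·0.56² + 0.31²·2.99² + 2·0.49·0.69·0.31·0.56·2.99 = 1.3594 (%²).
σ_p = √1.3594 = 1.166%.
At 95%, z = 1.645.
VaR = 1.645 × 1.166% = 1.918%; on $5,000,000 that is $95,900.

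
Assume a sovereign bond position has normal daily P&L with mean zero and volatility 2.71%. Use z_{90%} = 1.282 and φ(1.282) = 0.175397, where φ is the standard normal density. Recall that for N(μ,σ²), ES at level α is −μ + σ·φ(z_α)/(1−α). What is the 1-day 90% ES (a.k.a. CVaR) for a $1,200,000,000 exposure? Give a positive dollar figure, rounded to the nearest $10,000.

$57,040,000

Tail multiplier: φ(z)/(1−α) = 0.175397 / 0.1 = 1.754.
ES = 2.71% × 1.754 = 4.753%.
On $1,200,000,000: 0.04753 × $1,200,000,000 = $57,036,000.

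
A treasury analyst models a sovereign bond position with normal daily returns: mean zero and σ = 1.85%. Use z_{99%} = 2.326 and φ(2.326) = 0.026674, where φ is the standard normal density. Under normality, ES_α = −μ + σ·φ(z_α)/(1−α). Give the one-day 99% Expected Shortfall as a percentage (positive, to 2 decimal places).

4.93%

Tail multiplier: φ(z)/(1−α) = 0.026674 / 0.01 = 2.667.
ES = 1.85% × 2.667 = 4.934%.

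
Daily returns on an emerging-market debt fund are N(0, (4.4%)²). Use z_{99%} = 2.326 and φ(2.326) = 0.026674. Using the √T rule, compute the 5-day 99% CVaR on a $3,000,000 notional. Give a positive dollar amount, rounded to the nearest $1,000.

$787,000

σ_{5d} = 4.4% × √5 = 9.839%.
ES multiplier = φ(z)/(1−α) = 0.026674/0.01 = 2.667.
ES = 9.839% × 2.667 = 26.241%; on $3,000,000: $787,230.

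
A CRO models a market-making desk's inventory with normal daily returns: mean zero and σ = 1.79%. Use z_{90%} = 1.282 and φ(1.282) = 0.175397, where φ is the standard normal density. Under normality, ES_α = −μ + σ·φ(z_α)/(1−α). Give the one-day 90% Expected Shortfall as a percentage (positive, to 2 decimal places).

Tail multiplier: φ(z)/(1−α) = 0.175397 / 0.1 = 1.754.
ES = 1.79% × 1.754 = 3.140%.

3.14%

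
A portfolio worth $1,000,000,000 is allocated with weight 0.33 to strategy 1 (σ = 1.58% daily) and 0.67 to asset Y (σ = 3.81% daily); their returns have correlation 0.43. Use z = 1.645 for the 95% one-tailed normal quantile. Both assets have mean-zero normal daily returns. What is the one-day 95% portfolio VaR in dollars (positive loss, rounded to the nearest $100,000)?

$46,300,000

σ_p² = 0.33²·1.58² + 0.67²·3.81² + 2·0.43·0.33·0.67·1.58·3.81 = 7.9328 (%²).
σ_p = √7.9328 = 2.817%.
VaR = 1.645 × 2.817% = 4.634%; on $1,000,000,000 that is $46,340,000.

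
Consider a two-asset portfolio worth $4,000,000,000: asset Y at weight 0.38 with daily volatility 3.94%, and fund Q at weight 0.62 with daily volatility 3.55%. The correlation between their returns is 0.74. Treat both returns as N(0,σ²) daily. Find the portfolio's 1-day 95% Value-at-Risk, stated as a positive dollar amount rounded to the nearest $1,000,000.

$228,000,000

σ_p² = 0.38²·3.94² + 0.62²·3.55² + 2·0.74·0.38·0.62·3.94·3.55 = 11.9631 (%²).
σ_p = √11.9631 = 3.459%.
At 95%, z = 1.645.
VaR = 1.645 × 3.459% = 5.690%; on $4,000,000,000 that is $227,600,000.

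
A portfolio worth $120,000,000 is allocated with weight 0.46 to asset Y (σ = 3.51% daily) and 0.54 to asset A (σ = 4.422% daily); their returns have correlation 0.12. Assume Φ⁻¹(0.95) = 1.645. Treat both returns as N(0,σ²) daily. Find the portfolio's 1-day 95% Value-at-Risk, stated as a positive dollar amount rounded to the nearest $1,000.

$5,999,000

σ_p² = 0.46²·3.51² + 0.54²·4.422² + 2·0.12·0.46·0.54·3.51·4.422 = 9.2342 (%²).
σ_p = √9.2342 = 3.039%.
VaR = 1.645 × 3.039% = 4.999%; on $120,000,000 that is $5,998,800.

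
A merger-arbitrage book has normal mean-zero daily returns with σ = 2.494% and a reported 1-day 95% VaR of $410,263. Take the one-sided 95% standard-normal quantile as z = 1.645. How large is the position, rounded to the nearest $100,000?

VaR as a fraction of value: z·σ = 1.645 × 2.494% = 4.10263%.
Position = $410,263 / 0.0410263 = $10,000,000.

$10,000,000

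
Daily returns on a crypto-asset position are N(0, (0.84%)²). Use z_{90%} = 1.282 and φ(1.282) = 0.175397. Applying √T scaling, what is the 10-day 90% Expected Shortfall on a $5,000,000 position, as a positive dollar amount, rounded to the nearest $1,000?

σ_{10d} = 0.84% × √10 = 2.656%.
ES multiplier = φ(z)/(1−α) = 0.175397/0.1 = 1.754.
ES = 2.656% × 1.754 = 4.659%; on $5,000,000: $232,950.

$233,000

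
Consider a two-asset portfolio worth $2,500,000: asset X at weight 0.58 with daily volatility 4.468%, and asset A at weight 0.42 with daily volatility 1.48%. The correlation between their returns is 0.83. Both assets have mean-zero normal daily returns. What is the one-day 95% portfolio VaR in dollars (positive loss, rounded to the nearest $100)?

$128,600

σ_p² = 0.58²·4.468² + 0.42²·1.48² + 2·0.83·0.58·0.42·4.468·1.48 = 9.7759 (%²).
σ_p = √9.7759 = 3.127%.
At 95%, z = 1.645.
VaR = 1.645 × 3.127% = 5.144%; on $2,500,000 that is $128,600.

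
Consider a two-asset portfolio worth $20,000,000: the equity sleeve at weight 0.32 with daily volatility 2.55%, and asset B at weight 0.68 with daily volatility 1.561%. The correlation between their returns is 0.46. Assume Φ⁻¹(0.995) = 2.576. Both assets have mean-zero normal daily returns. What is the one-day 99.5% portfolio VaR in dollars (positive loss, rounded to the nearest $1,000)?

σ_p² = 0.32²·2.55² + 0.68²·1.561² + 2·0.46·0.32·0.68·2.55·1.561 = 2.5895 (%²).
σ_p = √2.5895 = 1.609%.
VaR = 2.576 × 1.609% = 4.145%; on $20,000,000 that is $829,000.

$829,000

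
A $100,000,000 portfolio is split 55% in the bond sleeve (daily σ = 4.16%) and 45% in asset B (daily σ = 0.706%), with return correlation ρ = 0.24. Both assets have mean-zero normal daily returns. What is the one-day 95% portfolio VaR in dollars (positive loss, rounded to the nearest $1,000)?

$3,922,000

σ_p² = 0.55²·4.16² + 0.45²·0.706² + 2·0.24·0.55·0.45·4.16·0.706 = 5.6848 (%²).
σ_p = √5.6848 = 2.384%.
At 95%, z = 1.645.
VaR = 1.645 × 2.384% = 3.922%; on $100,000,000 that is $3,922,000.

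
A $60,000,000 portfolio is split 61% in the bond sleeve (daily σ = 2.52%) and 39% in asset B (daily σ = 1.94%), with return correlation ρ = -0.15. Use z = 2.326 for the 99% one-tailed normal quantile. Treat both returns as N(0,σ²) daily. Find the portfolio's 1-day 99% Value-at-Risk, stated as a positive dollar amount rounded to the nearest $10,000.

σ_p² = 0.61²·2.52² + 0.39²·1.94² + 2·-0.15·0.61·0.39·2.52·1.94 = 2.5865 (%²).
σ_p = √2.5865 = 1.608%.
VaR = 2.326 × 1.608% = 3.740%; on $60,000,000 that is $2,244,000.

$2,240,000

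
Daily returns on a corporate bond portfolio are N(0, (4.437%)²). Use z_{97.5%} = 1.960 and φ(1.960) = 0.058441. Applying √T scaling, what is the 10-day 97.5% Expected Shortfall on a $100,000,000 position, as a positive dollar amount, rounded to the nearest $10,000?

$32,800,000

σ_{10d} = 4.437% × √10 = 14.031%.
ES multiplier = φ(z)/(1−α) = 0.058441/0.025 = 2.338.
ES = 14.031% × 2.338 = 32.804%; on $100,000,000: $32,804,000.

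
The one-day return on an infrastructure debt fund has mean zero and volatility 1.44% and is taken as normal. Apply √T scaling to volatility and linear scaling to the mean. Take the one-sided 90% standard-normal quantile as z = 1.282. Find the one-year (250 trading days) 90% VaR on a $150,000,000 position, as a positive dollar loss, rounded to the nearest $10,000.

$43,780,000

σ_{250d} = 1.44% × √250 = 22.768%.
VaR = 1.282 × 22.768% = 29.189%.
On $150,000,000: 0.29189 × $150,000,000 = $43,783,500.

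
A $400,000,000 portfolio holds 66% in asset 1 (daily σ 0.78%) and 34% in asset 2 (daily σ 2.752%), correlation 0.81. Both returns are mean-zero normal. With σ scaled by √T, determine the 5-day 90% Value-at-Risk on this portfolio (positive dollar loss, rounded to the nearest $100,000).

$15,900,000

σ_p = √(0.66²·0.78² + 0.34²·2.752² + 2·0.81·0.66·0.34·0.78·2.752) = 1.386%.
σ_{5d} = 1.386% × √5 = 3.099%.
z(90%) = 1.282.
VaR = 1.282 × 3.099% = 3.973%; on $400,000,000 that is $15,892,000.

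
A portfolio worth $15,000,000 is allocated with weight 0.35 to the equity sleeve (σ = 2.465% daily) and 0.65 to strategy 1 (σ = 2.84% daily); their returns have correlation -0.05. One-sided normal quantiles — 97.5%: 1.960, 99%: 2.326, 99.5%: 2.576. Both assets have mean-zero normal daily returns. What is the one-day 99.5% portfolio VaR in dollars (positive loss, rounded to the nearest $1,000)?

σ_p² = 0.35²·2.465² + 0.65²·2.84² + 2·-0.05·0.35·0.65·2.465·2.84 = 3.9928 (%²).
σ_p = √3.9928 = 1.998%.
VaR = 2.576 × 1.998% = 5.147%; on $15,000,000 that is $772,050.

$772,000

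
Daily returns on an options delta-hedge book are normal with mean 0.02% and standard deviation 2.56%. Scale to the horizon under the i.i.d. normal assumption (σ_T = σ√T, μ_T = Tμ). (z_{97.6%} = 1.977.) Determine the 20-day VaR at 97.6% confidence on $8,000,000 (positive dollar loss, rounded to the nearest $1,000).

$1,779,000

σ_{20d} = 2.56% × √20 = 11.449%; μ_{20d} = 20 × 0.02% = 0.400%.
VaR = −(0.400%) + 1.977 × 11.449% = 22.235%.
On $8,000,000: 0.22235 × $8,000,000 = $1,778,800.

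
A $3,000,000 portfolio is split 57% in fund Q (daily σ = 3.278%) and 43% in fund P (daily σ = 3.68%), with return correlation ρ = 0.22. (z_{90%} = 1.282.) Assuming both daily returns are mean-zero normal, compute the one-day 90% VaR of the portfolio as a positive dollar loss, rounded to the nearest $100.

$103,900

σ_p² = 0.57²·3.278² + 0.43²·3.68² + 2·0.22·0.57·0.43·3.278·3.68 = 7.2961 (%²).
σ_p = √7.2961 = 2.701%.
VaR = 1.282 × 2.701% = 3.463%; on $3,000,000 that is $103,890.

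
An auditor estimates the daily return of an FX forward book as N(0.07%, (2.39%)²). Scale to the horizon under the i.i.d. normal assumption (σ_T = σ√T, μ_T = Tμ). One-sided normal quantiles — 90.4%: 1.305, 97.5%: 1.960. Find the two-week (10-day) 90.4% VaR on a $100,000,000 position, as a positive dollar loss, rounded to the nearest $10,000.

$9,160,000

σ_{10d} = 2.39% × √10 = 7.558%; μ_{10d} = 10 × 0.07% = 0.700%.
VaR = −(0.700%) + 1.305 × 7.558% = 9.163%.
On $100,000,000: 0.09163 × $100,000,000 = $9,163,000.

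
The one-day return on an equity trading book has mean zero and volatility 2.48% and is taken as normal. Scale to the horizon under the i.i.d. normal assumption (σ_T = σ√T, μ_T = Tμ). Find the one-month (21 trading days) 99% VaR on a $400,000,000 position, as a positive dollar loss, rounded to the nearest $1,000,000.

At 99%, z = 2.326.
σ_{21d} = 2.48% × √21 = 11.365%.
VaR = 2.326 × 11.365% = 26.435%.
On $400,000,000: 0.26435 × $400,000,000 = $105,740,000.

$106,000,000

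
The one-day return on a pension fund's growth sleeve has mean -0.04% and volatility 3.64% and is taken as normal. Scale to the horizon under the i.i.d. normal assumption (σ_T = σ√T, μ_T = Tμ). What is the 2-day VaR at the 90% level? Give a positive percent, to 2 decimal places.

At 90%, z = 1.282.
σ_{2d} = 3.64% × √2 = 5.148%; μ_{2d} = 2 × -0.04% = -0.080%.
VaR = −(-0.080%) + 1.282 × 5.148% = 6.680%.

6.68%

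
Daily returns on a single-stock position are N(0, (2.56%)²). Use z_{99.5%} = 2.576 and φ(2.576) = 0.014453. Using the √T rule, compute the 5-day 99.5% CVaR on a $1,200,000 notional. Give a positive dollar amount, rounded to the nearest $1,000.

σ_{5d} = 2.56% × √5 = 5.724%.
ES multiplier = φ(z)/(1−α) = 0.014453/0.005 = 2.891.
ES = 5.724% × 2.891 = 16.548%; on $1,200,000: $198,576.

$199,000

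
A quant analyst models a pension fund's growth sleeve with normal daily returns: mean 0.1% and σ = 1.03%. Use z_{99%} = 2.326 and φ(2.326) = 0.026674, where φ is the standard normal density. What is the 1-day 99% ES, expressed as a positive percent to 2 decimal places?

2.65%

Tail multiplier: φ(z)/(1−α) = 0.026674 / 0.01 = 2.667.
ES = −(0.1%) + 1.03% × 2.667 = 2.647%.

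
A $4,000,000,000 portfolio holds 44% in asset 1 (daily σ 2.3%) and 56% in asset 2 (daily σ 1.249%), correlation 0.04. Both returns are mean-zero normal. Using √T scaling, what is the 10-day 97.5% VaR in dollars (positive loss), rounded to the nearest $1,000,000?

$311,000,000

σ_p = √(0.44²·2.3² + 0.56²·1.249² + 2·0.04·0.44·0.56·2.3·1.249) = 1.253%.
σ_{10d} = 1.253% × √10 = 3.962%.
z(97.5%) = 1.960.
VaR = 1.960 × 3.962% = 7.766%; on $4,000,000,000 that is $310,640,000.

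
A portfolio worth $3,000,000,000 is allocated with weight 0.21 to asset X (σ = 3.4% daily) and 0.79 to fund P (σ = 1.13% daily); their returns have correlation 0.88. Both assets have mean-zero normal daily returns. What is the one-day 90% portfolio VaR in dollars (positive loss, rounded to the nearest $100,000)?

σ_p² = 0.21²·3.4² + 0.79²·1.13² + 2·0.88·0.21·0.79·3.4·1.13 = 2.4285 (%²).
σ_p = √2.4285 = 1.558%.
At 90%, z = 1.282.
VaR = 1.282 × 1.558% = 1.997%; on $3,000,000,000 that is $59,910,000.

$59,900,000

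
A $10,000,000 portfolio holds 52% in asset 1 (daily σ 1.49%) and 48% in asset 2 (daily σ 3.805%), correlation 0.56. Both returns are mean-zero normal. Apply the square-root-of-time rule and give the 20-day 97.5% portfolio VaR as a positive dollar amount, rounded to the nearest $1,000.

$2,060,000

σ_p = √(0.52²·1.49² + 0.48²·3.805² + 2·0.56·0.52·0.48·1.49·3.805) = 2.350%.
σ_{20d} = 2.350% × √20 = 10.510%.
z(97.5%) = 1.960.
VaR = 1.960 × 10.510% = 20.600%; on $10,000,000 that is $2,060,000.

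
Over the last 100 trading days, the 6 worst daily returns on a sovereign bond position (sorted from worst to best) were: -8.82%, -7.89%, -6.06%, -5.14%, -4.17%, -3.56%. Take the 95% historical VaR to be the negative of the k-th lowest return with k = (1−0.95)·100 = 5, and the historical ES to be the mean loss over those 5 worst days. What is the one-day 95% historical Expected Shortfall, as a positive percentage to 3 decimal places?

The 5 worst returns sum to -32.08%.
ES = −(-32.08%) / 5 = 6.416%.

6.416%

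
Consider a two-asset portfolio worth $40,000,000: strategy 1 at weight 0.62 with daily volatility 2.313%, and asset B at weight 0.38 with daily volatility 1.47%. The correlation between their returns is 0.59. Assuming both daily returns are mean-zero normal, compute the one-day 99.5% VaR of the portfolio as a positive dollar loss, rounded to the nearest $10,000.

σ_p² = 0.62²·2.313² + 0.38²·1.47² + 2·0.59·0.62·0.38·2.313·1.47 = 3.3138 (%²).
σ_p = √3.3138 = 1.820%.
At 99.5%, z = 2.576.
VaR = 2.576 × 1.820% = 4.688%; on $40,000,000 that is $1,875,200.

$1,880,000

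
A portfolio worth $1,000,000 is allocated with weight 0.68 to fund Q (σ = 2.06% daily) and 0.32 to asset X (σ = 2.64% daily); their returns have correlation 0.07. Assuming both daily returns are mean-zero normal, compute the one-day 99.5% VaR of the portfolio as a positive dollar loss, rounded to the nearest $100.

$43,400

σ_p² = 0.68²·2.06² + 0.32²·2.64² + 2·0.07·0.68·0.32·2.06·2.64 = 2.8416 (%²).
σ_p = √2.8416 = 1.686%.
At 99.5%, z = 2.576.
VaR = 2.576 × 1.686% = 4.343%; on $1,000,000 that is $43,430.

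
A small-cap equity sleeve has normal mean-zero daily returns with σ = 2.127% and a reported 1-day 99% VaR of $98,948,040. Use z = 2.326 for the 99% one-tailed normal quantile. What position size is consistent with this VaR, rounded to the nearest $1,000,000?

$2,000,000,000

VaR as a fraction of value: z·σ = 2.326 × 2.127% = 4.9474%.
Position = $98,948,040 / 0.049474 = $2,000,000,000.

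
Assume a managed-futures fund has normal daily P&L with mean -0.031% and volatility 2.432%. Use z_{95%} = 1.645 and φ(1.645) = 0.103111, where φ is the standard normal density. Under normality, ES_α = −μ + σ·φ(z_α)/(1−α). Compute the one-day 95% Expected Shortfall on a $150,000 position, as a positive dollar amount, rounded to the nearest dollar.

$7,569

Tail multiplier: φ(z)/(1−α) = 0.103111 / 0.05 = 2.062.
ES = −(-0.031%) + 2.432% × 2.062 = 5.046%.
On $150,000: 0.05046 × $150,000 = $7,569.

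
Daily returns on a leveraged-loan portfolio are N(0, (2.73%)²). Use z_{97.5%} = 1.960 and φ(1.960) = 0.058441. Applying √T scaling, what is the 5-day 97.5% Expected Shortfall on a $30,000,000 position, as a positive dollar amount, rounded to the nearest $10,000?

σ_{5d} = 2.73% × √5 = 6.104%.
ES multiplier = φ(z)/(1−α) = 0.058441/0.025 = 2.338.
ES = 6.104% × 2.338 = 14.271%; on $30,000,000: $4,281,300.

$4,280,000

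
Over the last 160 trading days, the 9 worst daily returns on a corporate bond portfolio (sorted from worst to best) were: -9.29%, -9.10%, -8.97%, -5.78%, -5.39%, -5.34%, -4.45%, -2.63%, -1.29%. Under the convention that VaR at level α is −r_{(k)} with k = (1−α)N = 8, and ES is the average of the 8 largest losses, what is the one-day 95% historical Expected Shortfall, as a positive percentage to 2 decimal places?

6.37%

The 8 worst returns sum to -50.95%.
ES = −(-50.95%) / 8 = 6.36875% ≈ 6.37%.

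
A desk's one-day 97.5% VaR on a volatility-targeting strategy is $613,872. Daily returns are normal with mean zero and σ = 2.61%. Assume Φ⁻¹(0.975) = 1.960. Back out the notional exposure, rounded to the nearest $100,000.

VaR as a fraction of value: z·σ = 1.960 × 2.61% = 5.1156%.
Position = $613,872 / 0.051156 = $12,000,000.

$12,000,000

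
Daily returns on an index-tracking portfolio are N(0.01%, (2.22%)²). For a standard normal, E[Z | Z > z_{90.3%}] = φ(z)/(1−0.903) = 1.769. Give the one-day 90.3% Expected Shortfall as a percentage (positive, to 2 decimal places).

ES = −(0.01%) + 2.22% × 1.769 = 3.917%.

3.92%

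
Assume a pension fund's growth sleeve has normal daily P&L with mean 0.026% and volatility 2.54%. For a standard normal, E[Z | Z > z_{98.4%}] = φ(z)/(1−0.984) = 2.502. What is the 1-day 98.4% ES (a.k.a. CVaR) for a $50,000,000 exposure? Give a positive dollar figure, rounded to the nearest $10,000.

$3,160,000

ES = −(0.026%) + 2.54% × 2.502 = 6.329%.
On $50,000,000: 0.06329 × $50,000,000 = $3,164,500.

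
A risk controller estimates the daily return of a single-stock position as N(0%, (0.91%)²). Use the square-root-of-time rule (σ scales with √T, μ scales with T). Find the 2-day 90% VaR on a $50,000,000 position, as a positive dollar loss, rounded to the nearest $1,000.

$825,000

At 90%, z = 1.282.
σ_{2d} = 0.91% × √2 = 1.287%.
VaR = 1.282 × 1.287% = 1.650%.
On $50,000,000: 0.01650 × $50,000,000 = $825,000.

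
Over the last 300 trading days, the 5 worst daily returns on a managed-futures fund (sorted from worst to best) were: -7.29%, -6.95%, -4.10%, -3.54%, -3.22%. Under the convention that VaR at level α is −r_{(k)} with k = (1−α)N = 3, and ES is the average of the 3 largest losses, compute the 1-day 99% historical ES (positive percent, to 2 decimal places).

6.11%

The 3 worst returns sum to -18.34%.
ES = −(-18.34%) / 3 = 6.1133…% ≈ 6.11%.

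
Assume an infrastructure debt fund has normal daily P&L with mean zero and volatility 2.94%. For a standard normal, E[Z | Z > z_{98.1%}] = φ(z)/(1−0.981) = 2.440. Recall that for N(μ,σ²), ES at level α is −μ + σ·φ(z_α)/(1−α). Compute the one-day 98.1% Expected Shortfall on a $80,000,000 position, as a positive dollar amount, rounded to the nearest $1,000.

ES = 2.94% × 2.440 = 7.174%.
On $80,000,000: 0.07174 × $80,000,000 = $5,739,200.

$5,739,000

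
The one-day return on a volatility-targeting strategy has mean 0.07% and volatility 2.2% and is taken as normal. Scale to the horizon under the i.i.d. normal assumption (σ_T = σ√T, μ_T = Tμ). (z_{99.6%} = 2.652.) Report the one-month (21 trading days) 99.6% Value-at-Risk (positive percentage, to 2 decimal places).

σ_{21d} = 2.2% × √21 = 10.082%; μ_{21d} = 21 × 0.07% = 1.470%.
VaR = −(1.470%) + 2.652 × 10.082% = 25.267%.

25.27%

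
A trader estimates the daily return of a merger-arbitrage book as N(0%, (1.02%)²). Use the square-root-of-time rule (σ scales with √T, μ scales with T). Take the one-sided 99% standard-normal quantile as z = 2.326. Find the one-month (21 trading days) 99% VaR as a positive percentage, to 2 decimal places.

σ_{21d} = 1.02% × √21 = 4.674%.
VaR = 2.326 × 4.674% = 10.872%.

10.87%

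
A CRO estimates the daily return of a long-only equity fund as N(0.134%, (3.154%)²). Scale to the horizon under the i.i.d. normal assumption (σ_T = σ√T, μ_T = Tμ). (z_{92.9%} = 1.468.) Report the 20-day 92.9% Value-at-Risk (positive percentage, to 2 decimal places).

σ_{20d} = 3.154% × √20 = 14.105%; μ_{20d} = 20 × 0.134% = 2.680%.
VaR = −(2.680%) + 1.468 × 14.105% = 18.026%.

18.03%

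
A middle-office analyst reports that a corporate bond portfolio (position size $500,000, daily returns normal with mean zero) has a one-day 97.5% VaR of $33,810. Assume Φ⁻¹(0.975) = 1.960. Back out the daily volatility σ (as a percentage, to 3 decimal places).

VaR as a fraction: $33,810 / $500,000 = 6.762%.
σ = VaR / z = 6.762% / 1.960 = 3.450%.

3.450%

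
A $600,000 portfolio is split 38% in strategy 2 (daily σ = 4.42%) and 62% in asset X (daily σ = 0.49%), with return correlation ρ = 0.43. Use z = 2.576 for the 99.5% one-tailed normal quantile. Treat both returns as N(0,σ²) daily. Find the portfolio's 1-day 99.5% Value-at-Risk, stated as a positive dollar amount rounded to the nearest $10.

$28,300

σ_p² = 0.38²·4.42² + 0.62²·0.49² + 2·0.43·0.38·0.62·4.42·0.49 = 3.3522 (%²).
σ_p = √3.3522 = 1.831%.
VaR = 2.576 × 1.831% = 4.717%; on $600,000 that is $28,302.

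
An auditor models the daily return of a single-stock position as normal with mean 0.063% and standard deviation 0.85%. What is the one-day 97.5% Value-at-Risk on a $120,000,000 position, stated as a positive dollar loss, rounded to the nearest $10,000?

At 97.5% one-sided, z = 1.960.
VaR = −μ + z·σ = −(0.063%) + 1.960 × 0.85% = 1.603%.
On $120,000,000: 0.01603 × $120,000,000 = $1,923,600.

$1,920,000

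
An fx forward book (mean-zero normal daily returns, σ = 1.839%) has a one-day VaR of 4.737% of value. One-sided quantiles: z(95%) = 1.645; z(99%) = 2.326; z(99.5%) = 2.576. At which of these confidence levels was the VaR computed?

99.5%

Implied z = VaR/σ = 4.737 / 1.839 = 2.576.
This matches z(99.5%) = 2.576.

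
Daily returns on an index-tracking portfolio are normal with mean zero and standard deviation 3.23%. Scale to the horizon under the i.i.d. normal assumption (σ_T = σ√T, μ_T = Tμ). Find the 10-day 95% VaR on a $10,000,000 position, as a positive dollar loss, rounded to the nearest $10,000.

At 95%, z = 1.645.
σ_{10d} = 3.23% × √10 = 10.214%.
VaR = 1.645 × 10.214% = 16.802%.
On $10,000,000: 0.16802 × $10,000,000 = $1,680,200.

$1,680,000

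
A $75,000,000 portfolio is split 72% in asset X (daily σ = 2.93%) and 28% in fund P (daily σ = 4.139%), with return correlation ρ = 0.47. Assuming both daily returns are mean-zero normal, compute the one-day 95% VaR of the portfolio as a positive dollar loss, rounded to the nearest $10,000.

σ_p² = 0.72²·2.93² + 0.28²·4.139² + 2·0.47·0.72·0.28·2.93·4.139 = 8.0917 (%²).
σ_p = √8.0917 = 2.845%.
At 95%, z = 1.645.
VaR = 1.645 × 2.845% = 4.680%; on $75,000,000 that is $3,510,000.

$3,510,000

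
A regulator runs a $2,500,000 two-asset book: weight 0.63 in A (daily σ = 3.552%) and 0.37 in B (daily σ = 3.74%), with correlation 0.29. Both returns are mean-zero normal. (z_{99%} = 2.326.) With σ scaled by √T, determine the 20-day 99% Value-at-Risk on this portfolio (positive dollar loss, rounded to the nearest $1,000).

$768,000

σ_p = √(0.63²·3.552² + 0.37²·3.74² + 2·0.29·0.63·0.37·3.552·3.74) = 2.953%.
σ_{20d} = 2.953% × √20 = 13.206%.
VaR = 2.326 × 13.206% = 30.717%; on $2,500,000 that is $767,925.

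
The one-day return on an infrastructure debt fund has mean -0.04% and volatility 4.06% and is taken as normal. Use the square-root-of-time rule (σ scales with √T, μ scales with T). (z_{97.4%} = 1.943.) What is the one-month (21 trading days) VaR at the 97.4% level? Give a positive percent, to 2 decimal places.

36.99%

σ_{21d} = 4.06% × √21 = 18.605%; μ_{21d} = 21 × -0.04% = -0.840%.
VaR = −(-0.840%) + 1.943 × 18.605% = 36.990%.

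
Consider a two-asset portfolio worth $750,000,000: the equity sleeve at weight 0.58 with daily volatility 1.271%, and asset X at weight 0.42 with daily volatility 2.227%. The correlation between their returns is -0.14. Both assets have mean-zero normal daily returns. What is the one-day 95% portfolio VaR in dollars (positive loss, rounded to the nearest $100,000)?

σ_p² = 0.58²·1.271² + 0.42²·2.227² + 2·-0.14·0.58·0.42·1.271·2.227 = 1.2252 (%²).
σ_p = √1.2252 = 1.107%.
At 95%, z = 1.645.
VaR = 1.645 × 1.107% = 1.821%; on $750,000,000 that is $13,657,500.

$13,700,000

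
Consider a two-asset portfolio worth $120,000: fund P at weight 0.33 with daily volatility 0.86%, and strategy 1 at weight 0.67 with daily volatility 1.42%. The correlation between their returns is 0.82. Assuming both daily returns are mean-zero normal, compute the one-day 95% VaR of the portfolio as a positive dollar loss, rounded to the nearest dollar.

$2,359

σ_p² = 0.33²·0.86² + 0.67²·1.42² + 2·0.82·0.33·0.67·0.86·1.42 = 1.4285 (%²).
σ_p = √1.4285 = 1.195%.
At 95%, z = 1.645.
VaR = 1.645 × 1.195% = 1.966%; on $120,000 that is $2,359.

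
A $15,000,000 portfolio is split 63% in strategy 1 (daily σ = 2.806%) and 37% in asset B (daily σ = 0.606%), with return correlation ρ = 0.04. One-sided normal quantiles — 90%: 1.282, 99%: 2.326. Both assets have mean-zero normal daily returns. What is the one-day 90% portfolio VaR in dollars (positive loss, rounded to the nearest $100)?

$344,400

σ_p² = 0.63²·2.806² + 0.37²·0.606² + 2·0.04·0.63·0.37·2.806·0.606 = 3.2070 (%²).
σ_p = √3.2070 = 1.791%.
VaR = 1.282 × 1.791% = 2.296%; on $15,000,000 that is $344,400.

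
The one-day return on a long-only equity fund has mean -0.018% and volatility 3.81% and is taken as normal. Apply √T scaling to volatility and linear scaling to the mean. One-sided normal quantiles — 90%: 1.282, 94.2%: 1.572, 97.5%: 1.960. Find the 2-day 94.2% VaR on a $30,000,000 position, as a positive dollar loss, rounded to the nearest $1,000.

σ_{2d} = 3.81% × √2 = 5.388%; μ_{2d} = 2 × -0.018% = -0.036%.
VaR = −(-0.036%) + 1.572 × 5.388% = 8.506%.
On $30,000,000: 0.08506 × $30,000,000 = $2,551,800.

$2,552,000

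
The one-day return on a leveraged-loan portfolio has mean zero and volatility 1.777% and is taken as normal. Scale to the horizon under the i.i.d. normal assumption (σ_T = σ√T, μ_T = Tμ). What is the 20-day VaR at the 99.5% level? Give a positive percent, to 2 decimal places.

20.47%

At 99.5%, z = 2.576.
σ_{20d} = 1.777% × √20 = 7.947%.
VaR = 2.576 × 7.947% = 20.471%.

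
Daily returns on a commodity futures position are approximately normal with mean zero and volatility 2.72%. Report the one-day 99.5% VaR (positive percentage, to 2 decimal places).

At 99.5% one-sided, z = 2.576.
VaR = z·σ = 2.576 × 2.72% = 7.007%.

7.01%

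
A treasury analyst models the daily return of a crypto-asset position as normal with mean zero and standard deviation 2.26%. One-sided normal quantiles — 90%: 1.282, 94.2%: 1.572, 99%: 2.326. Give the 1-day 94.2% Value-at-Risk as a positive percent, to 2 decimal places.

3.55%

VaR = z·σ = 1.572 × 2.26% = 3.553%.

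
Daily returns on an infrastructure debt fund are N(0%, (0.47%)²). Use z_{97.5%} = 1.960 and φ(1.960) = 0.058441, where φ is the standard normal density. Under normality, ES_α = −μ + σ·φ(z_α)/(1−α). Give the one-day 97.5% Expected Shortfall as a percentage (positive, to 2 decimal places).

Tail multiplier: φ(z)/(1−α) = 0.058441 / 0.025 = 2.338.
ES = 0.47% × 2.338 = 1.099%.

1.10%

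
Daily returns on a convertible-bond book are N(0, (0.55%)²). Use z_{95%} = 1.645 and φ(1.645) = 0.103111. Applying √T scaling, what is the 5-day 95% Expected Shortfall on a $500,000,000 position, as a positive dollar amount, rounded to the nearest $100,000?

σ_{5d} = 0.55% × √5 = 1.230%.
ES multiplier = φ(z)/(1−α) = 0.103111/0.05 = 2.062.
ES = 1.230% × 2.062 = 2.536%; on $500,000,000: $12,680,000.

$12,700,000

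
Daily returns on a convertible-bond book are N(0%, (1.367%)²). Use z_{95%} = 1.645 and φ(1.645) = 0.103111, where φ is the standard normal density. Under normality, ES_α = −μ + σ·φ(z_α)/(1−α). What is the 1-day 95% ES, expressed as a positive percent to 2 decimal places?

2.82%

Tail multiplier: φ(z)/(1−α) = 0.103111 / 0.05 = 2.062.
ES = 1.367% × 2.062 = 2.819%.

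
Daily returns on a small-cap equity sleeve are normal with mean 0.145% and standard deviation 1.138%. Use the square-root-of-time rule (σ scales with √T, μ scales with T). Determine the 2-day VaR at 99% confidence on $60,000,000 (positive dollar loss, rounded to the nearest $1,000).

$2,072,000

At 99%, z = 2.326.
σ_{2d} = 1.138% × √2 = 1.609%; μ_{2d} = 2 × 0.145% = 0.290%.
VaR = −(0.290%) + 2.326 × 1.609% = 3.453%.
On $60,000,000: 0.03453 × $60,000,000 = $2,071,800.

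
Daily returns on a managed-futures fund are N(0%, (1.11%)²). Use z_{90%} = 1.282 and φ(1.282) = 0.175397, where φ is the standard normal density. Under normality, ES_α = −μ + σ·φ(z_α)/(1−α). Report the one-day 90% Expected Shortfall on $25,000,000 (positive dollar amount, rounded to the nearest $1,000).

$487,000

Tail multiplier: φ(z)/(1−α) = 0.175397 / 0.1 = 1.754.
ES = 1.11% × 1.754 = 1.947%.
On $25,000,000: 0.01947 × $25,000,000 = $486,750.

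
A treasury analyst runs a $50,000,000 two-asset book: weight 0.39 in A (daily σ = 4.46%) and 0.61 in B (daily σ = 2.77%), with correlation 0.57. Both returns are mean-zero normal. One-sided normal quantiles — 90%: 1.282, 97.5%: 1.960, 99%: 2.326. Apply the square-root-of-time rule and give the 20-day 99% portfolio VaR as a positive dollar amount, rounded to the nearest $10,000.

σ_p = √(0.39²·4.46² + 0.61²·2.77² + 2·0.57·0.39·0.61·4.46·2.77) = 3.038%.
σ_{20d} = 3.038% × √20 = 13.586%.
VaR = 2.326 × 13.586% = 31.601%; on $50,000,000 that is $15,800,500.

$15,800,000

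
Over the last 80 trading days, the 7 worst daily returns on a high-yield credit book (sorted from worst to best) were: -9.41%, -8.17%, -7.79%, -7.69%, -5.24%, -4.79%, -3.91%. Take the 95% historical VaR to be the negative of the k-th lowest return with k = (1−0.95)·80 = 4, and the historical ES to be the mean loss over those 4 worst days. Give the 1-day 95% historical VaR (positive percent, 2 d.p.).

7.69%

k = 4; the 4th lowest return is -7.69%, so VaR = 7.69%.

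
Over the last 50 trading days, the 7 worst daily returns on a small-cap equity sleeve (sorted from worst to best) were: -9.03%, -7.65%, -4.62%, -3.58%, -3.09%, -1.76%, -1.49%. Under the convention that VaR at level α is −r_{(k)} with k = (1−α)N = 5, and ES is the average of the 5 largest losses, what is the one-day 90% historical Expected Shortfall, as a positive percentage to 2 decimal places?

5.59%

The 5 worst returns sum to -27.97%.
ES = −(-27.97%) / 5 = 5.594% ≈ 5.59%.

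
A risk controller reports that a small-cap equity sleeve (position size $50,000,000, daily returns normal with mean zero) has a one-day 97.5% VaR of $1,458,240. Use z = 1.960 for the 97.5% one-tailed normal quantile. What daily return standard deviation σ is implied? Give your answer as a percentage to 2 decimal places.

1.49%

VaR as a fraction: $1,458,240 / $50,000,000 = 2.916%.
σ = VaR / z = 2.916% / 1.960 = 1.488%.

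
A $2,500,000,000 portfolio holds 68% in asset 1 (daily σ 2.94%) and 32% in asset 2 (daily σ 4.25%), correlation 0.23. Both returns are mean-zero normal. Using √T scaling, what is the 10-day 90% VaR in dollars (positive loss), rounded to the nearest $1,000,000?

$270,000,000

σ_p = √(0.68²·2.94² + 0.32²·4.25² + 2·0.23·0.68·0.32·2.94·4.25) = 2.664%.
σ_{10d} = 2.664% × √10 = 8.424%.
z(90%) = 1.282.
VaR = 1.282 × 8.424% = 10.800%; on $2,500,000,000 that is $270,000,000.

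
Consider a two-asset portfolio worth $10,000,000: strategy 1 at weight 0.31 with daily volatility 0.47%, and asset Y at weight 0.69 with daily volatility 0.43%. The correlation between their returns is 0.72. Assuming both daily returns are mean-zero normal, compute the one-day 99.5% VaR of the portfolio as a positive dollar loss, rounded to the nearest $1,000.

$107,000

σ_p² = 0.31²·0.47² + 0.69²·0.43² + 2·0.72·0.31·0.69·0.47·0.43 = 0.1715 (%²).
σ_p = √0.1715 = 0.414%.
At 99.5%, z = 2.576.
VaR = 2.576 × 0.414% = 1.066%; on $10,000,000 that is $106,600.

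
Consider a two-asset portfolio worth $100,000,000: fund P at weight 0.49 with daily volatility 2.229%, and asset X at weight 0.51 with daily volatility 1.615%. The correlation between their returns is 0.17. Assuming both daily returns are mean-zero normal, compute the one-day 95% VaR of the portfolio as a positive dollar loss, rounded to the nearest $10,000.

σ_p² = 0.49²·2.229² + 0.51²·1.615² + 2·0.17·0.49·0.51·2.229·1.615 = 2.1772 (%²).
σ_p = √2.1772 = 1.476%.
At 95%, z = 1.645.
VaR = 1.645 × 1.476% = 2.428%; on $100,000,000 that is $2,428,000.

$2,430,000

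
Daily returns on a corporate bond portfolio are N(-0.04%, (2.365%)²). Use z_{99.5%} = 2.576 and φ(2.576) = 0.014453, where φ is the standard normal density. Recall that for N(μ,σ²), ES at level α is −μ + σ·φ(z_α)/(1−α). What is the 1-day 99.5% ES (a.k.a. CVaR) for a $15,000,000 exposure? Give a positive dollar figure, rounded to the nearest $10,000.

$1,030,000

Tail multiplier: φ(z)/(1−α) = 0.014453 / 0.005 = 2.891.
ES = −(-0.04%) + 2.365% × 2.891 = 6.877%.
On $15,000,000: 0.06877 × $15,000,000 = $1,031,550.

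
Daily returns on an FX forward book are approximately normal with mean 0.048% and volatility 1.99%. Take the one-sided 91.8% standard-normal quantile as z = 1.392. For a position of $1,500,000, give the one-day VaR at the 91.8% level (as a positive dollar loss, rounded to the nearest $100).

$40,800

VaR = −μ + z·σ = −(0.048%) + 1.392 × 1.99% = 2.722%.
On $1,500,000: 0.02722 × $1,500,000 = $40,830.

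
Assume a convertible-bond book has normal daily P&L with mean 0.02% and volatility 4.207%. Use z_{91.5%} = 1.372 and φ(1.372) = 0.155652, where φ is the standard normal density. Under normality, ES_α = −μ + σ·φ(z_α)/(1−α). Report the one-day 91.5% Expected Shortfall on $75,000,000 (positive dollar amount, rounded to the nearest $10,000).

$5,760,000

Tail multiplier: φ(z)/(1−α) = 0.155652 / 0.085 = 1.831.
ES = −(0.02%) + 4.207% × 1.831 = 7.683%.
On $75,000,000: 0.07683 × $75,000,000 = $5,762,250.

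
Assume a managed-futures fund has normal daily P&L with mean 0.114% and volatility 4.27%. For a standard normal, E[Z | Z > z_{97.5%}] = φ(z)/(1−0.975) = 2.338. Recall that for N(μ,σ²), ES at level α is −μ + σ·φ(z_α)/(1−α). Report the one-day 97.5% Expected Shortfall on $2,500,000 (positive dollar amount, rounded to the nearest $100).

ES = −(0.114%) + 4.27% × 2.338 = 9.869%.
On $2,500,000: 0.09869 × $2,500,000 = $246,725.

$246,700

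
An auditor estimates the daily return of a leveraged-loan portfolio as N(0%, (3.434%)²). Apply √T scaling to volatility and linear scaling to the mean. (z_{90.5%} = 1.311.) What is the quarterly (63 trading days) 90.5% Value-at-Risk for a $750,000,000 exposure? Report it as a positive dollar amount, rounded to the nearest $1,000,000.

σ_{63d} = 3.434% × √63 = 27.257%.
VaR = 1.311 × 27.257% = 35.734%.
On $750,000,000: 0.35734 × $750,000,000 = $268,005,000.

$268,000,000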